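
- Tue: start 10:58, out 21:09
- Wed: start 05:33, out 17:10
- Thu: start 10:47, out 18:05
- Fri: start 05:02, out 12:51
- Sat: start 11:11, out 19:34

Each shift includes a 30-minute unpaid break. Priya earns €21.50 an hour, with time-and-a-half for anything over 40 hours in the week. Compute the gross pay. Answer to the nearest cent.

Tue: 10:58–21:09 = 10 h 11 min; less 30 min break → 9 h 41 min
Wed: 05:33–17:10 = 11 h 37 min; less 30 min break → 11 h 7 min
Thu: 10:47–18:05 = 7 h 18 min; less 30 min break → 6 h 48 min
Fri: 05:02–12:51 = 7 h 49 min; less 30 min break → 7 h 19 min
Sat: 11:11–19:34 = 8 h 23 min; less 30 min break → 7 h 53 min
Total worked: 42 h 48 min = 2568 min.
Regular 40 h 0 min = 2400 min at €21.50/h; overtime 2 h 48 min = 168 min at €32.25/h.
Pay = (2400 × €21.50 + 168 × €32.25) ÷ 60 = €950.30.

€950.30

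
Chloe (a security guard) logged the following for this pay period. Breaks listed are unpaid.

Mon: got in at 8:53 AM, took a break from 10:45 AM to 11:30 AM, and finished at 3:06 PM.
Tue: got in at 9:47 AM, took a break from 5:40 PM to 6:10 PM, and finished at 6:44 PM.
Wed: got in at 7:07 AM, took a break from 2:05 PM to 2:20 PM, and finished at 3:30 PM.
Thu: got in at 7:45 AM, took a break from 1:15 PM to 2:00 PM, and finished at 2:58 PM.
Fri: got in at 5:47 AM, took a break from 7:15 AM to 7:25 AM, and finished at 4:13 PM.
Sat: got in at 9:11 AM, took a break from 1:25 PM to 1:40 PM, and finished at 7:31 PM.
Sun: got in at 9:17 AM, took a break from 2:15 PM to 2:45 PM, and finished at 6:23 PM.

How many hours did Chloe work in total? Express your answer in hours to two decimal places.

Mon: 8:53 AM–3:06 PM = 6 h 13 min; less 45 min break → 5 h 28 min
Tue: 9:47 AM–6:44 PM = 8 h 57 min; less 30 min break → 8 h 27 min
Wed: 7:07 AM–3:30 PM = 8 h 23 min; less 15 min break → 8 h 8 min
Thu: 7:45 AM–2:58 PM = 7 h 13 min; less 45 min break → 6 h 28 min
Fri: 5:47 AM–4:13 PM = 10 h 26 min; less 10 min break → 10 h 16 min
Sat: 9:11 AM–7:31 PM = 10 h 20 min; less 15 min break → 10 h 5 min
Sun: 9:17 AM–6:23 PM = 9 h 6 min; less 30 min break → 8 h 36 min
Total: 5 h 28 min + 8 h 27 min + 8 h 8 min + 6 h 28 min + 10 h 16 min + 10 h 5 min + 8 h 36 min = 57 h 28 min.

57.47 hours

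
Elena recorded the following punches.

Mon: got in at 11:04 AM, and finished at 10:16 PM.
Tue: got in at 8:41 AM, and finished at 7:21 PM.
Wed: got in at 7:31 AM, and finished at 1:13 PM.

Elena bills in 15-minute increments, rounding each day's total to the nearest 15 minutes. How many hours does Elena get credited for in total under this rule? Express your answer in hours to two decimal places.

Mon: 11:04 AM–10:16 PM = 11 h 12 min → rounds to 11 h 15 min
Tue: 8:41 AM–7:21 PM = 10 h 40 min → rounds to 10 h 45 min
Wed: 7:31 AM–1:13 PM = 5 h 42 min → rounds to 5 h 45 min
Total credited: 27 h 45 min.

27.75 hours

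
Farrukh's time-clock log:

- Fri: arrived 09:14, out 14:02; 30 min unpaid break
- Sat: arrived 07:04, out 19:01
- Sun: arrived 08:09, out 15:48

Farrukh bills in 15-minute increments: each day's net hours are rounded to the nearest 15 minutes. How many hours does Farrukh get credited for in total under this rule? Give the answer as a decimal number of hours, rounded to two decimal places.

Fri: 09:14–14:02 = 4 h 48 min − 30 min = 4 h 18 min → rounds to 4 h 15 min
Sat: 07:04–19:01 = 11 h 57 min → rounds to 12 h 0 min
Sun: 08:09–15:48 = 7 h 39 min → rounds to 7 h 45 min
Total credited: 24 h 0 min.

24.00 hours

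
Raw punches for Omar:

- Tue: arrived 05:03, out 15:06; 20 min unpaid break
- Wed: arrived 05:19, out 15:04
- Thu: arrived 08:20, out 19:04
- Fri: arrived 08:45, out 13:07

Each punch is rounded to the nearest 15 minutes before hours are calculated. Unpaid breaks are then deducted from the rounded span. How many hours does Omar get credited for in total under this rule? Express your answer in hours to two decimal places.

34.42 hours

Tue: in 05:03→05:00, out 15:06→15:00; 10 h 0 min − 20 min = 9 h 40 min
Wed: in 05:19→05:15, out 15:04→15:00; 9 h 45 min
Thu: in 08:20→08:15, out 19:04→19:00; 10 h 45 min
Fri: in 08:45→08:45, out 13:07→13:00; 4 h 15 min
Total credited: 34 h 25 min.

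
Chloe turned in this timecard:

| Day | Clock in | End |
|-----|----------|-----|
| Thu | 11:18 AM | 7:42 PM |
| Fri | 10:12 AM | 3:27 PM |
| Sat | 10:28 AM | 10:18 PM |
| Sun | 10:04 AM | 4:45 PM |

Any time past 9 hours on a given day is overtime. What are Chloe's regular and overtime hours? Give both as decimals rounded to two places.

Regular 29.33 hours, overtime 2.83 hours

Thu: 11:18 AM–7:42 PM = 8 h 24 min
Fri: 10:12 AM–3:27 PM = 5 h 15 min
Sat: 10:28 AM–10:18 PM = 11 h 50 min
Sun: 10:04 AM–4:45 PM = 6 h 41 min
Thu reg 8 h 24 min / OT 0 h 0 min; Fri reg 5 h 15 min / OT 0 h 0 min; Sat reg 9 h 0 min / OT 2 h 50 min; Sun reg 6 h 41 min / OT 0 h 0 min.
Totals: regular 29 h 20 min, overtime 2 h 50 min.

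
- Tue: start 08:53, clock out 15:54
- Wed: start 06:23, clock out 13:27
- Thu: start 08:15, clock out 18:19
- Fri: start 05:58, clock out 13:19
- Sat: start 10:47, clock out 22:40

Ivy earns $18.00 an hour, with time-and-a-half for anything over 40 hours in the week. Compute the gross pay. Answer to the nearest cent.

Tue: 08:53–15:54 = 7 h 1 min
Wed: 06:23–13:27 = 7 h 4 min
Thu: 08:15–18:19 = 10 h 4 min
Fri: 05:58–13:19 = 7 h 21 min
Sat: 10:47–22:40 = 11 h 53 min
Total worked: 43 h 23 min = 2603 min.
Regular 40 h 0 min = 2400 min at $18.00/h; overtime 3 h 23 min = 203 min at $27.00/h.
Pay = (2400 × $18.00 + 203 × $27.00) ÷ 60 = $811.35.

$811.35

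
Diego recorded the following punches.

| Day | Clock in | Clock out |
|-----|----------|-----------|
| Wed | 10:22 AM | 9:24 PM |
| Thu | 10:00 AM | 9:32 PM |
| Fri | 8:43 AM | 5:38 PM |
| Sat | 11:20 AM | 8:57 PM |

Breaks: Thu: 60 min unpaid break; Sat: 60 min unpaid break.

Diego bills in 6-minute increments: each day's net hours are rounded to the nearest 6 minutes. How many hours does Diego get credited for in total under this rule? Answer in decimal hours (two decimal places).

Wed: 10:22 AM–9:24 PM = 11 h 2 min → rounds to 11 h 0 min
Thu: 10:00 AM–9:32 PM = 11 h 32 min − 60 min = 10 h 32 min → rounds to 10 h 30 min
Fri: 8:43 AM–5:38 PM = 8 h 55 min → rounds to 8 h 54 min
Sat: 11:20 AM–8:57 PM = 9 h 37 min − 60 min = 8 h 37 min → rounds to 8 h 36 min
Total credited: 39 h 0 min.

39.00 hours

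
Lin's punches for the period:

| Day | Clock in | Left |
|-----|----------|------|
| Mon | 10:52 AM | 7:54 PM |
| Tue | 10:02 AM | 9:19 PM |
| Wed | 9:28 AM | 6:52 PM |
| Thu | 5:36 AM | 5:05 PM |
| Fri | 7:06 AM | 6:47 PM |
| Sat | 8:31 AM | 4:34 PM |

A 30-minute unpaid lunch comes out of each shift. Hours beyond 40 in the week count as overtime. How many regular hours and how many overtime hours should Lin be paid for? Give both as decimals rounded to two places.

Regular 40.00 hours, overtime 17.93 hours

Mon: 10:52 AM–7:54 PM = 9 h 2 min; less 30 min break → 8 h 32 min
Tue: 10:02 AM–9:19 PM = 11 h 17 min; less 30 min break → 10 h 47 min
Wed: 9:28 AM–6:52 PM = 9 h 24 min; less 30 min break → 8 h 54 min
Thu: 5:36 AM–5:05 PM = 11 h 29 min; less 30 min break → 10 h 59 min
Fri: 7:06 AM–6:47 PM = 11 h 41 min; less 30 min break → 11 h 11 min
Sat: 8:31 AM–4:34 PM = 8 h 3 min; less 30 min break → 7 h 33 min
Total worked: 57 h 56 min = 57.93 h.
Threshold 40 h → overtime 17 h 56 min, regular 40 h 0 min.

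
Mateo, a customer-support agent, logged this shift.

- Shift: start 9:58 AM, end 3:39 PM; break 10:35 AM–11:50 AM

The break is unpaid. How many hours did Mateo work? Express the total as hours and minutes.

Shift: 9:58 AM–3:39 PM = 5 h 41 min; less 75 min break → 4 h 26 min

4 h 26 min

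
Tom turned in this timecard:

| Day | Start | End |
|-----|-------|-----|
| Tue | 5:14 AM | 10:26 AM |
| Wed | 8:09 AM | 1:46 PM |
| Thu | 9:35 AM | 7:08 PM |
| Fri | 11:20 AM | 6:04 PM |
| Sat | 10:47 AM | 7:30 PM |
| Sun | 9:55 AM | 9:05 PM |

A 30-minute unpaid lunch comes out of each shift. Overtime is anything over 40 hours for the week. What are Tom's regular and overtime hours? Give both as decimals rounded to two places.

Tue: 5:14 AM–10:26 AM = 5 h 12 min; less 30 min break → 4 h 42 min
Wed: 8:09 AM–1:46 PM = 5 h 37 min; less 30 min break → 5 h 7 min
Thu: 9:35 AM–7:08 PM = 9 h 33 min; less 30 min break → 9 h 3 min
Fri: 11:20 AM–6:04 PM = 6 h 44 min; less 30 min break → 6 h 14 min
Sat: 10:47 AM–7:30 PM = 8 h 43 min; less 30 min break → 8 h 13 min
Sun: 9:55 AM–9:05 PM = 11 h 10 min; less 30 min break → 10 h 40 min
Total worked: 43 h 59 min = 43.98 h.
Threshold 40 h → overtime 3 h 59 min, regular 40 h 0 min.

Regular 40.00 hours, overtime 3.98 hours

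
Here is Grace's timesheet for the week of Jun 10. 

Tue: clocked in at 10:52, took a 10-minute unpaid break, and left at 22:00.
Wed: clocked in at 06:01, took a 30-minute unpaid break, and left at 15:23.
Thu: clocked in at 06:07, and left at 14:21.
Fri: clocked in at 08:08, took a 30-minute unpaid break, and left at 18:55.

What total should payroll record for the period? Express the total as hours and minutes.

38 h 21 min

Tue: 10:52–22:00 = 11 h 8 min; less 10 min break → 10 h 58 min
Wed: 06:01–15:23 = 9 h 22 min; less 30 min break → 8 h 52 min
Thu: 06:07–14:21 = 8 h 14 min
Fri: 08:08–18:55 = 10 h 47 min; less 30 min break → 10 h 17 min
Total: 10 h 58 min + 8 h 52 min + 8 h 14 min + 10 h 17 min = 38 h 21 min.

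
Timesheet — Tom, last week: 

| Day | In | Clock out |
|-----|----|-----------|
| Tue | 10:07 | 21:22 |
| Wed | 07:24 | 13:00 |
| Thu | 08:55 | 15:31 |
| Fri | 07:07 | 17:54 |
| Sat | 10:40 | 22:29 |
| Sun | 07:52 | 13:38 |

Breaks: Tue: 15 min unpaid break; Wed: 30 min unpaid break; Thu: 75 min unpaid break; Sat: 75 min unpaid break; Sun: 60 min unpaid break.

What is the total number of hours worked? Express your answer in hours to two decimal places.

Tue: 10:07–21:22 = 11 h 15 min; less 15 min break → 11 h 0 min
Wed: 07:24–13:00 = 5 h 36 min; less 30 min break → 5 h 6 min
Thu: 08:55–15:31 = 6 h 36 min; less 75 min break → 5 h 21 min
Fri: 07:07–17:54 = 10 h 47 min
Sat: 10:40–22:29 = 11 h 49 min; less 75 min break → 10 h 34 min
Sun: 07:52–13:38 = 5 h 46 min; less 60 min break → 4 h 46 min
Total: 11 h 0 min + 5 h 6 min + 5 h 21 min + 10 h 47 min + 10 h 34 min + 4 h 46 min = 47 h 34 min.

47.57 hours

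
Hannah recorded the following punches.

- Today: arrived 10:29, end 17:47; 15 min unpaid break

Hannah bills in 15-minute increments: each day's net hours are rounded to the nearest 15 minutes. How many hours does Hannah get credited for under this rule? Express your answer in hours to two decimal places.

7.00 hours

Today: 10:29–17:47 = 7 h 18 min − 15 min = 7 h 3 min → rounds to 7 h 0 min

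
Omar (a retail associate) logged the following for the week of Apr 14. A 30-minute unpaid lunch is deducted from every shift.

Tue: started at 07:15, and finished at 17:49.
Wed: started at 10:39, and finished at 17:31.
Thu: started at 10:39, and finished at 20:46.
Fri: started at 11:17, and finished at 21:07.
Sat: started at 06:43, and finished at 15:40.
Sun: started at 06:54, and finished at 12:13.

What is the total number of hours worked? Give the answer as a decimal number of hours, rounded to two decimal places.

48.65 hours

Tue: 07:15–17:49 = 10 h 34 min; less 30 min break → 10 h 4 min
Wed: 10:39–17:31 = 6 h 52 min; less 30 min break → 6 h 22 min
Thu: 10:39–20:46 = 10 h 7 min; less 30 min break → 9 h 37 min
Fri: 11:17–21:07 = 9 h 50 min; less 30 min break → 9 h 20 min
Sat: 06:43–15:40 = 8 h 57 min; less 30 min break → 8 h 27 min
Sun: 06:54–12:13 = 5 h 19 min; less 30 min break → 4 h 49 min
Total: 10 h 4 min + 6 h 22 min + 9 h 37 min + 9 h 20 min + 8 h 27 min + 4 h 49 min = 48 h 39 min.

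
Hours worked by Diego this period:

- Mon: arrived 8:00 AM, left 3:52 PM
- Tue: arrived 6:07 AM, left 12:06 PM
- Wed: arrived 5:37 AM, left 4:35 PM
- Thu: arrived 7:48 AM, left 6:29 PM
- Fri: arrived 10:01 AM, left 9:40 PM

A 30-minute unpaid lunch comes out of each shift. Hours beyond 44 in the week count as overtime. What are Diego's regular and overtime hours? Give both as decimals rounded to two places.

Regular 44.00 hours, overtime 0.65 hours

Mon: 8:00 AM–3:52 PM = 7 h 52 min; less 30 min break → 7 h 22 min
Tue: 6:07 AM–12:06 PM = 5 h 59 min; less 30 min break → 5 h 29 min
Wed: 5:37 AM–4:35 PM = 10 h 58 min; less 30 min break → 10 h 28 min
Thu: 7:48 AM–6:29 PM = 10 h 41 min; less 30 min break → 10 h 11 min
Fri: 10:01 AM–9:40 PM = 11 h 39 min; less 30 min break → 11 h 9 min
Total worked: 44 h 39 min = 44.65 h.
Threshold 44 h → overtime 0 h 39 min, regular 44 h 0 min.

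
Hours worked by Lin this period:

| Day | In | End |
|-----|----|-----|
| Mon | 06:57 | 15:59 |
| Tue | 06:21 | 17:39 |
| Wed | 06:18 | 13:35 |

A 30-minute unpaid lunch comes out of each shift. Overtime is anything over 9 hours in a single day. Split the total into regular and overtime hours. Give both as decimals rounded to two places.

Regular 24.32 hours, overtime 1.80 hours

Mon: 06:57–15:59 = 9 h 2 min; less 30 min break → 8 h 32 min
Tue: 06:21–17:39 = 11 h 18 min; less 30 min break → 10 h 48 min
Wed: 06:18–13:35 = 7 h 17 min; less 30 min break → 6 h 47 min
Mon reg 8 h 32 min / OT 0 h 0 min; Tue reg 9 h 0 min / OT 1 h 48 min; Wed reg 6 h 47 min / OT 0 h 0 min.
Totals: regular 24 h 19 min, overtime 1 h 48 min.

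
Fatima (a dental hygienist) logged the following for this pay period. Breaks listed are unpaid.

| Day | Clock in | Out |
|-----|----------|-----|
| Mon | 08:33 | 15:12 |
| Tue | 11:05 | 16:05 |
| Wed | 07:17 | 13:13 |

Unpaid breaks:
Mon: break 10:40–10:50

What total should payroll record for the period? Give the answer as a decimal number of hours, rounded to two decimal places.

17.42 hours

Mon: 08:33–15:12 = 6 h 39 min; less 10 min break → 6 h 29 min
Tue: 11:05–16:05 = 5 h 0 min
Wed: 07:17–13:13 = 5 h 56 min
Total: 6 h 29 min + 5 h 0 min + 5 h 56 min = 17 h 25 min.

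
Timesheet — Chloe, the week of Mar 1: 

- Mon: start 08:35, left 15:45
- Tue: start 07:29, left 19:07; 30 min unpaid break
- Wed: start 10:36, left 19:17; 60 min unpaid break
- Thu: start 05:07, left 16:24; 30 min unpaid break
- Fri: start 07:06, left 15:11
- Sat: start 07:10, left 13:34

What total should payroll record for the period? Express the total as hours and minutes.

Mon: 08:35–15:45 = 7 h 10 min
Tue: 07:29–19:07 = 11 h 38 min; less 30 min break → 11 h 8 min
Wed: 10:36–19:17 = 8 h 41 min; less 60 min break → 7 h 41 min
Thu: 05:07–16:24 = 11 h 17 min; less 30 min break → 10 h 47 min
Fri: 07:06–15:11 = 8 h 5 min
Sat: 07:10–13:34 = 6 h 24 min
Total: 7 h 10 min + 11 h 8 min + 7 h 41 min + 10 h 47 min + 8 h 5 min + 6 h 24 min = 51 h 15 min.

51 h 15 min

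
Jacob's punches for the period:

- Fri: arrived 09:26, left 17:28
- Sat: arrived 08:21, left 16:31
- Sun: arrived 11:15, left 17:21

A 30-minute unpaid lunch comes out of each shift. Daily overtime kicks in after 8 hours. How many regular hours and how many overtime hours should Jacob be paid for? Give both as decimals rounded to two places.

Fri: 09:26–17:28 = 8 h 2 min; less 30 min break → 7 h 32 min
Sat: 08:21–16:31 = 8 h 10 min; less 30 min break → 7 h 40 min
Sun: 11:15–17:21 = 6 h 6 min; less 30 min break → 5 h 36 min
Fri reg 7 h 32 min / OT 0 h 0 min; Sat reg 7 h 40 min / OT 0 h 0 min; Sun reg 5 h 36 min / OT 0 h 0 min.
Totals: regular 20 h 48 min, overtime 0 h 0 min.

Regular 20.80 hours, overtime 0.00 hours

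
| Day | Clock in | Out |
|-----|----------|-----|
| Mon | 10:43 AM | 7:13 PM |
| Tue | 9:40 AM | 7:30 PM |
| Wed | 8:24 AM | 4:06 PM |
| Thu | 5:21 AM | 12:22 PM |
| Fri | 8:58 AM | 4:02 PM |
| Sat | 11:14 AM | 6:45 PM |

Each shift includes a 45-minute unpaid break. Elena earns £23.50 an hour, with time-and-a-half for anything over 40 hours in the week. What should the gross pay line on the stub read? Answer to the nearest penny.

Mon: 10:43 AM–7:13 PM = 8 h 30 min; less 45 min break → 7 h 45 min
Tue: 9:40 AM–7:30 PM = 9 h 50 min; less 45 min break → 9 h 5 min
Wed: 8:24 AM–4:06 PM = 7 h 42 min; less 45 min break → 6 h 57 min
Thu: 5:21 AM–12:22 PM = 7 h 1 min; less 45 min break → 6 h 16 min
Fri: 8:58 AM–4:02 PM = 7 h 4 min; less 45 min break → 6 h 19 min
Sat: 11:14 AM–6:45 PM = 7 h 31 min; less 45 min break → 6 h 46 min
Total worked: 43 h 8 min = 2588 min.
Regular 40 h 0 min = 2400 min at £23.50/h; overtime 3 h 8 min = 188 min at £35.25/h.
Pay = (2400 × £23.50 + 188 × £35.25) ÷ 60 = £1050.45.

£1050.45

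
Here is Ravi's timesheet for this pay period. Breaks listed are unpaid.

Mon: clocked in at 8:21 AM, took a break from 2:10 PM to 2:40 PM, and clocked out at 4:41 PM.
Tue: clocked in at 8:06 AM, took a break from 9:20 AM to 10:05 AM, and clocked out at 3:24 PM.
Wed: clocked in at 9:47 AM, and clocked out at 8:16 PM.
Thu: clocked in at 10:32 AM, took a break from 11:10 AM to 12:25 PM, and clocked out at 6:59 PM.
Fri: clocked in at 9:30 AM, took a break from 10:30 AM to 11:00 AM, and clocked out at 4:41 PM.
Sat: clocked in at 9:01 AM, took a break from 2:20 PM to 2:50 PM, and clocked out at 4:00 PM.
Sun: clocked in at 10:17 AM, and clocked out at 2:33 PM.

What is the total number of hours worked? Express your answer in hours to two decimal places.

49.50 hours

Mon: 8:21 AM–4:41 PM = 8 h 20 min; less 30 min break → 7 h 50 min
Tue: 8:06 AM–3:24 PM = 7 h 18 min; less 45 min break → 6 h 33 min
Wed: 9:47 AM–8:16 PM = 10 h 29 min
Thu: 10:32 AM–6:59 PM = 8 h 27 min; less 75 min break → 7 h 12 min
Fri: 9:30 AM–4:41 PM = 7 h 11 min; less 30 min break → 6 h 41 min
Sat: 9:01 AM–4:00 PM = 6 h 59 min; less 30 min break → 6 h 29 min
Sun: 10:17 AM–2:33 PM = 4 h 16 min
Total: 7 h 50 min + 6 h 33 min + 10 h 29 min + 7 h 12 min + 6 h 41 min + 6 h 29 min + 4 h 16 min = 49 h 30 min.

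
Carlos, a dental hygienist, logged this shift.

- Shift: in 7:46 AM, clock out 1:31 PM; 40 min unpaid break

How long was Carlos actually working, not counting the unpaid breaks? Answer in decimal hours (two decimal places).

Shift: 7:46 AM–1:31 PM = 5 h 45 min; less 40 min break → 5 h 5 min

5.08 hours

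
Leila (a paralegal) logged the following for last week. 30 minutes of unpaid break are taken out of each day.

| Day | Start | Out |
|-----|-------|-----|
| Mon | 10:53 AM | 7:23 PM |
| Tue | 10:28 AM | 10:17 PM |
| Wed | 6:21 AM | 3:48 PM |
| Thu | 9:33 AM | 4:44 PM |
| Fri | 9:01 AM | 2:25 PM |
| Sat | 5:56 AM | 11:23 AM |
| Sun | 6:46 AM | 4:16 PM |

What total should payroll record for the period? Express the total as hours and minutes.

Mon: 10:53 AM–7:23 PM = 8 h 30 min; less 30 min break → 8 h 0 min
Tue: 10:28 AM–10:17 PM = 11 h 49 min; less 30 min break → 11 h 19 min
Wed: 6:21 AM–3:48 PM = 9 h 27 min; less 30 min break → 8 h 57 min
Thu: 9:33 AM–4:44 PM = 7 h 11 min; less 30 min break → 6 h 41 min
Fri: 9:01 AM–2:25 PM = 5 h 24 min; less 30 min break → 4 h 54 min
Sat: 5:56 AM–11:23 AM = 5 h 27 min; less 30 min break → 4 h 57 min
Sun: 6:46 AM–4:16 PM = 9 h 30 min; less 30 min break → 9 h 0 min
Total: 8 h 0 min + 11 h 19 min + 8 h 57 min + 6 h 41 min + 4 h 54 min + 4 h 57 min + 9 h 0 min = 53 h 48 min.

53 h 48 min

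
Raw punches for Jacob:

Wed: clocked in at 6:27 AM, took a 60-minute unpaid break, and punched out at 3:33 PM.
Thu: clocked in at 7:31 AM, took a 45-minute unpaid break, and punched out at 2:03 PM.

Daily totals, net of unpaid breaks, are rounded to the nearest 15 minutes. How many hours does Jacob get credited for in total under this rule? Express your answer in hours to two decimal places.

13.75 hours

Wed: 6:27 AM–3:33 PM = 9 h 6 min − 60 min = 8 h 6 min → rounds to 8 h 0 min
Thu: 7:31 AM–2:03 PM = 6 h 32 min − 45 min = 5 h 47 min → rounds to 5 h 45 min
Total credited: 13 h 45 min.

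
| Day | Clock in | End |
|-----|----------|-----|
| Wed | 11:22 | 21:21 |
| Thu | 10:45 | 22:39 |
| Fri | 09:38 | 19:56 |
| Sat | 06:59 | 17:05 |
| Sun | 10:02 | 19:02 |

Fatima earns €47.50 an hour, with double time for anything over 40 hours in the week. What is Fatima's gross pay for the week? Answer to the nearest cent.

Wed: 11:22–21:21 = 9 h 59 min
Thu: 10:45–22:39 = 11 h 54 min
Fri: 09:38–19:56 = 10 h 18 min
Sat: 06:59–17:05 = 10 h 6 min
Sun: 10:02–19:02 = 9 h 0 min
Total worked: 51 h 17 min = 3077 min.
Regular 40 h 0 min = 2400 min at €47.50/h; overtime 11 h 17 min = 677 min at €95.00/h.
Pay = (2400 × €47.50 + 677 × €95.00) ÷ 60 = €2971.92.

€2971.92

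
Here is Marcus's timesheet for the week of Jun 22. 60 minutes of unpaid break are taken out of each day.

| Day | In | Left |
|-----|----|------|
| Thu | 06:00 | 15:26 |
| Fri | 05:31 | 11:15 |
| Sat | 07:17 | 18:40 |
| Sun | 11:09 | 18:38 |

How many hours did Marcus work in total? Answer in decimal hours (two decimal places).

Thu: 06:00–15:26 = 9 h 26 min; less 60 min break → 8 h 26 min
Fri: 05:31–11:15 = 5 h 44 min; less 60 min break → 4 h 44 min
Sat: 07:17–18:40 = 11 h 23 min; less 60 min break → 10 h 23 min
Sun: 11:09–18:38 = 7 h 29 min; less 60 min break → 6 h 29 min
Total: 8 h 26 min + 4 h 44 min + 10 h 23 min + 6 h 29 min = 30 h 2 min.

30.03 hours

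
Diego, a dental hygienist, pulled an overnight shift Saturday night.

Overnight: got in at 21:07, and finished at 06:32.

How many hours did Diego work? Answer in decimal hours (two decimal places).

9.42 hours

Overnight: 21:07 → midnight = 2 h 53 min; midnight → 06:32 = 6 h 32 min; span 9 h 25 min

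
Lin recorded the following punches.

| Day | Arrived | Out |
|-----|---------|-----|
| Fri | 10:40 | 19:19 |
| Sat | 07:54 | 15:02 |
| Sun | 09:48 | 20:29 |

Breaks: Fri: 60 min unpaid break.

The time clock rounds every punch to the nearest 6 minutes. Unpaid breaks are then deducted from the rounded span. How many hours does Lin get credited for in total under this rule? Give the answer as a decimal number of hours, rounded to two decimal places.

25.40 hours

Fri: in 10:40→10:42, out 19:19→19:18; 8 h 36 min − 60 min = 7 h 36 min
Sat: in 07:54→07:54, out 15:02→15:00; 7 h 6 min
Sun: in 09:48→09:48, out 20:29→20:30; 10 h 42 min
Total credited: 25 h 24 min.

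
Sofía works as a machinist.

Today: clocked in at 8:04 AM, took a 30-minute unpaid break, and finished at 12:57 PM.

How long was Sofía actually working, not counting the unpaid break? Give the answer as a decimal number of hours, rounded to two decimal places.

4.38 hours

Today: 8:04 AM–12:57 PM = 4 h 53 min; less 30 min break → 4 h 23 min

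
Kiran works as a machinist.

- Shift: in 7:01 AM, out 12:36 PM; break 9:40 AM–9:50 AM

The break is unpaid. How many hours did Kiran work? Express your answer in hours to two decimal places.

Shift: 7:01 AM–12:36 PM = 5 h 35 min; less 10 min break → 5 h 25 min

5.42 hours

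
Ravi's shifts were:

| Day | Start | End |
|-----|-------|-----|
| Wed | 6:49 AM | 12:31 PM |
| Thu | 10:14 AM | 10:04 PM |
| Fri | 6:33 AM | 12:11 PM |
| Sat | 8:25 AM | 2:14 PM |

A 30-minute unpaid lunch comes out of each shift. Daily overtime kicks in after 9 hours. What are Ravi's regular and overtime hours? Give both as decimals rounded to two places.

Regular 24.65 hours, overtime 2.33 hours

Wed: 6:49 AM–12:31 PM = 5 h 42 min; less 30 min break → 5 h 12 min
Thu: 10:14 AM–10:04 PM = 11 h 50 min; less 30 min break → 11 h 20 min
Fri: 6:33 AM–12:11 PM = 5 h 38 min; less 30 min break → 5 h 8 min
Sat: 8:25 AM–2:14 PM = 5 h 49 min; less 30 min break → 5 h 19 min
Wed reg 5 h 12 min / OT 0 h 0 min; Thu reg 9 h 0 min / OT 2 h 20 min; Fri reg 5 h 8 min / OT 0 h 0 min; Sat reg 5 h 19 min / OT 0 h 0 min.
Totals: regular 24 h 39 min, overtime 2 h 20 min.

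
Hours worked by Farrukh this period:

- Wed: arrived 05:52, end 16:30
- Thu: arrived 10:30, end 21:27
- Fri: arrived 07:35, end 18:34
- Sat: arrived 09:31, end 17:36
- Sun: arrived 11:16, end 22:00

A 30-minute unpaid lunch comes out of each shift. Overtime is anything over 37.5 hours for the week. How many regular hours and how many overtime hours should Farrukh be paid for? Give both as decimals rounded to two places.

Wed: 05:52–16:30 = 10 h 38 min; less 30 min break → 10 h 8 min
Thu: 10:30–21:27 = 10 h 57 min; less 30 min break → 10 h 27 min
Fri: 07:35–18:34 = 10 h 59 min; less 30 min break → 10 h 29 min
Sat: 09:31–17:36 = 8 h 5 min; less 30 min break → 7 h 35 min
Sun: 11:16–22:00 = 10 h 44 min; less 30 min break → 10 h 14 min
Total worked: 48 h 53 min = 48.88 h.
Threshold 37.5 h → overtime 11 h 23 min, regular 37 h 30 min.

Regular 37.50 hours, overtime 11.38 hours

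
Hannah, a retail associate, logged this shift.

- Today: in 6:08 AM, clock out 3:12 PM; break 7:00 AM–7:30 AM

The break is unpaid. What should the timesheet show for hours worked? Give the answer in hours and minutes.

Today: 6:08 AM–3:12 PM = 9 h 4 min; less 30 min break → 8 h 34 min

8 h 34 min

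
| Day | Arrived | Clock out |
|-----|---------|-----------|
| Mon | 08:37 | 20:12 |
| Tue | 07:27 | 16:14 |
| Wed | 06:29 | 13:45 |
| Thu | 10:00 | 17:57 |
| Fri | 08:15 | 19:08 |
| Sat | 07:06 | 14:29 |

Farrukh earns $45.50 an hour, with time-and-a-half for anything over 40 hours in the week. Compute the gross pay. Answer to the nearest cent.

Mon: 08:37–20:12 = 11 h 35 min
Tue: 07:27–16:14 = 8 h 47 min
Wed: 06:29–13:45 = 7 h 16 min
Thu: 10:00–17:57 = 7 h 57 min
Fri: 08:15–19:08 = 10 h 53 min
Sat: 07:06–14:29 = 7 h 23 min
Total worked: 53 h 51 min = 3231 min.
Regular 40 h 0 min = 2400 min at $45.50/h; overtime 13 h 51 min = 831 min at $68.25/h.
Pay = (2400 × $45.50 + 831 × $68.25) ÷ 60 = $2765.26.

$2765.26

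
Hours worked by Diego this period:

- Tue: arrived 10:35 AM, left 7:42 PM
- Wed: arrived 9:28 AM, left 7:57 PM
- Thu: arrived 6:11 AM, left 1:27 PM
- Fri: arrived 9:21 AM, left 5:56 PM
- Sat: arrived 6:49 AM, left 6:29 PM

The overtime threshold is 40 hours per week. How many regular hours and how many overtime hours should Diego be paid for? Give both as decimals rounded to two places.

Regular 40.00 hours, overtime 7.12 hours

Tue: 10:35 AM–7:42 PM = 9 h 7 min
Wed: 9:28 AM–7:57 PM = 10 h 29 min
Thu: 6:11 AM–1:27 PM = 7 h 16 min
Fri: 9:21 AM–5:56 PM = 8 h 35 min
Sat: 6:49 AM–6:29 PM = 11 h 40 min
Total worked: 47 h 7 min = 47.12 h.
Threshold 40 h → overtime 7 h 7 min, regular 40 h 0 min.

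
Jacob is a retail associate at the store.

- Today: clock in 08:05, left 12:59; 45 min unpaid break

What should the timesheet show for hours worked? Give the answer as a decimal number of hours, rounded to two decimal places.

4.15 hours

Today: 08:05–12:59 = 4 h 54 min; less 45 min break → 4 h 9 min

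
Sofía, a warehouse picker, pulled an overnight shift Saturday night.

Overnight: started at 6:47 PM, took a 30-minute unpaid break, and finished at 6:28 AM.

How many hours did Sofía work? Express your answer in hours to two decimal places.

11.18 hours

Overnight: 6:47 PM → midnight = 5 h 13 min; midnight → 6:28 AM = 6 h 28 min; span 11 h 41 min; less 30 min break → 11 h 11 min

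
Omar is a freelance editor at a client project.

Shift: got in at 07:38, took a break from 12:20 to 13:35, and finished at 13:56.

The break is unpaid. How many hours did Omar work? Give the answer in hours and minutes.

Shift: 07:38–13:56 = 6 h 18 min; less 75 min break → 5 h 3 min

5 h 3 min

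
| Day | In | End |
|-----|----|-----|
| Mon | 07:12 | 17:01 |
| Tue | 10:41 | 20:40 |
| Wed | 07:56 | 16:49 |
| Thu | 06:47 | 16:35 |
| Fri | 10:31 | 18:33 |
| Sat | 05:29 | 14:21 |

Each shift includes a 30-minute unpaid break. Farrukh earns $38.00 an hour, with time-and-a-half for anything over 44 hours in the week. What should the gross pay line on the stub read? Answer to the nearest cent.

$2149.85

Mon: 07:12–17:01 = 9 h 49 min; less 30 min break → 9 h 19 min
Tue: 10:41–20:40 = 9 h 59 min; less 30 min break → 9 h 29 min
Wed: 07:56–16:49 = 8 h 53 min; less 30 min break → 8 h 23 min
Thu: 06:47–16:35 = 9 h 48 min; less 30 min break → 9 h 18 min
Fri: 10:31–18:33 = 8 h 2 min; less 30 min break → 7 h 32 min
Sat: 05:29–14:21 = 8 h 52 min; less 30 min break → 8 h 22 min
Total worked: 52 h 23 min = 3143 min.
Regular 44 h 0 min = 2640 min at $38.00/h; overtime 8 h 23 min = 503 min at $57.00/h.
Pay = (2640 × $38.00 + 503 × $57.00) ÷ 60 = $2149.85.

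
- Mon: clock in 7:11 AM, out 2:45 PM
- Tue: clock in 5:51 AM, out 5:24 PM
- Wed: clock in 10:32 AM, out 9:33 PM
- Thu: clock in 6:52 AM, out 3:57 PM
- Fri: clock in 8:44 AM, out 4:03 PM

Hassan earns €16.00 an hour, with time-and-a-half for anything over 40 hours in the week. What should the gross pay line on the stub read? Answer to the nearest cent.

Mon: 7:11 AM–2:45 PM = 7 h 34 min
Tue: 5:51 AM–5:24 PM = 11 h 33 min
Wed: 10:32 AM–9:33 PM = 11 h 1 min
Thu: 6:52 AM–3:57 PM = 9 h 5 min
Fri: 8:44 AM–4:03 PM = 7 h 19 min
Total worked: 46 h 32 min = 2792 min.
Regular 40 h 0 min = 2400 min at €16.00/h; overtime 6 h 32 min = 392 min at €24.00/h.
Pay = (2400 × €16.00 + 392 × €24.00) ÷ 60 = €796.80.

€796.80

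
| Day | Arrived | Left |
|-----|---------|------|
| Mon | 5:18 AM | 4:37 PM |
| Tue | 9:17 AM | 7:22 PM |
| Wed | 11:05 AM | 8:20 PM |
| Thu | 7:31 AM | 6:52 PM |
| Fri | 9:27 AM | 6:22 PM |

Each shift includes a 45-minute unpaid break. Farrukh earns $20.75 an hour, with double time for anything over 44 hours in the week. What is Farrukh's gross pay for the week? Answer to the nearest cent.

$1044.42

Mon: 5:18 AM–4:37 PM = 11 h 19 min; less 45 min break → 10 h 34 min
Tue: 9:17 AM–7:22 PM = 10 h 5 min; less 45 min break → 9 h 20 min
Wed: 11:05 AM–8:20 PM = 9 h 15 min; less 45 min break → 8 h 30 min
Thu: 7:31 AM–6:52 PM = 11 h 21 min; less 45 min break → 10 h 36 min
Fri: 9:27 AM–6:22 PM = 8 h 55 min; less 45 min break → 8 h 10 min
Total worked: 47 h 10 min = 2830 min.
Regular 44 h 0 min = 2640 min at $20.75/h; overtime 3 h 10 min = 190 min at $41.50/h.
Pay = (2640 × $20.75 + 190 × $41.50) ÷ 60 = $1044.42.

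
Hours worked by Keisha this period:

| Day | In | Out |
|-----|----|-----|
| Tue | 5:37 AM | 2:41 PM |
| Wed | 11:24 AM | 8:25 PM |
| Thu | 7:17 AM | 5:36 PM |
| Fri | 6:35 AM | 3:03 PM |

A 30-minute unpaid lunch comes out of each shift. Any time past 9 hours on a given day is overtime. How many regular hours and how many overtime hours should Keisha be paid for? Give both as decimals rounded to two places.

Regular 34.05 hours, overtime 0.82 hours

Tue: 5:37 AM–2:41 PM = 9 h 4 min; less 30 min break → 8 h 34 min
Wed: 11:24 AM–8:25 PM = 9 h 1 min; less 30 min break → 8 h 31 min
Thu: 7:17 AM–5:36 PM = 10 h 19 min; less 30 min break → 9 h 49 min
Fri: 6:35 AM–3:03 PM = 8 h 28 min; less 30 min break → 7 h 58 min
Tue reg 8 h 34 min / OT 0 h 0 min; Wed reg 8 h 31 min / OT 0 h 0 min; Thu reg 9 h 0 min / OT 0 h 49 min; Fri reg 7 h 58 min / OT 0 h 0 min.
Totals: regular 34 h 3 min, overtime 0 h 49 min.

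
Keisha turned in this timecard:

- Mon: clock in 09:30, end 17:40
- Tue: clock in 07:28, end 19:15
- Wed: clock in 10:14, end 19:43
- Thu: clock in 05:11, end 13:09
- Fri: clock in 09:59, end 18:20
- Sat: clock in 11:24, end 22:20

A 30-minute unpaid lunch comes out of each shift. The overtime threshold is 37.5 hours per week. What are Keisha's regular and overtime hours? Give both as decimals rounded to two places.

Mon: 09:30–17:40 = 8 h 10 min; less 30 min break → 7 h 40 min
Tue: 07:28–19:15 = 11 h 47 min; less 30 min break → 11 h 17 min
Wed: 10:14–19:43 = 9 h 29 min; less 30 min break → 8 h 59 min
Thu: 05:11–13:09 = 7 h 58 min; less 30 min break → 7 h 28 min
Fri: 09:59–18:20 = 8 h 21 min; less 30 min break → 7 h 51 min
Sat: 11:24–22:20 = 10 h 56 min; less 30 min break → 10 h 26 min
Total worked: 53 h 41 min = 53.68 h.
Threshold 37.5 h → overtime 16 h 11 min, regular 37 h 30 min.

Regular 37.50 hours, overtime 16.18 hours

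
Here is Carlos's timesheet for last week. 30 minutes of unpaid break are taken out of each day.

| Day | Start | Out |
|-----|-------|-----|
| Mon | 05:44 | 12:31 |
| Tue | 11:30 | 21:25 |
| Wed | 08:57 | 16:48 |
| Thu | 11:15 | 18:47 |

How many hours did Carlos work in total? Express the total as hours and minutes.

Mon: 05:44–12:31 = 6 h 47 min; less 30 min break → 6 h 17 min
Tue: 11:30–21:25 = 9 h 55 min; less 30 min break → 9 h 25 min
Wed: 08:57–16:48 = 7 h 51 min; less 30 min break → 7 h 21 min
Thu: 11:15–18:47 = 7 h 32 min; less 30 min break → 7 h 2 min
Total: 6 h 17 min + 9 h 25 min + 7 h 21 min + 7 h 2 min = 30 h 5 min.

30 h 5 min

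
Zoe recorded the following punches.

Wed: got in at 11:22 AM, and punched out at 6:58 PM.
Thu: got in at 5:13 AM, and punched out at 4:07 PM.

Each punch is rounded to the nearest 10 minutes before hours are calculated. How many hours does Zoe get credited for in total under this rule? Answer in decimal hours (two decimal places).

Wed: in 11:22 AM→11:20 AM, out 6:58 PM→7:00 PM; 7 h 40 min
Thu: in 5:13 AM→5:10 AM, out 4:07 PM→4:10 PM; 11 h 0 min
Total credited: 18 h 40 min.

18.67 hours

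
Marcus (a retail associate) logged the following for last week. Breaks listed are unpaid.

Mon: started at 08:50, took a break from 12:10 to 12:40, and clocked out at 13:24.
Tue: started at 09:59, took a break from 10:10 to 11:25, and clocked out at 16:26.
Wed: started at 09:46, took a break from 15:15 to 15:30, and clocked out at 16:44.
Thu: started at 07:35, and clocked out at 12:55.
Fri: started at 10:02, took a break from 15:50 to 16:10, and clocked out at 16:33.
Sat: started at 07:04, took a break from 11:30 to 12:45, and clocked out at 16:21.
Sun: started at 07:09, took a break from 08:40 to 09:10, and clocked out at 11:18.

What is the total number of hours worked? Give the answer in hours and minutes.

Mon: 08:50–13:24 = 4 h 34 min; less 30 min break → 4 h 4 min
Tue: 09:59–16:26 = 6 h 27 min; less 75 min break → 5 h 12 min
Wed: 09:46–16:44 = 6 h 58 min; less 15 min break → 6 h 43 min
Thu: 07:35–12:55 = 5 h 20 min
Fri: 10:02–16:33 = 6 h 31 min; less 20 min break → 6 h 11 min
Sat: 07:04–16:21 = 9 h 17 min; less 75 min break → 8 h 2 min
Sun: 07:09–11:18 = 4 h 9 min; less 30 min break → 3 h 39 min
Total: 4 h 4 min + 5 h 12 min + 6 h 43 min + 5 h 20 min + 6 h 11 min + 8 h 2 min + 3 h 39 min = 39 h 11 min.

39 h 11 min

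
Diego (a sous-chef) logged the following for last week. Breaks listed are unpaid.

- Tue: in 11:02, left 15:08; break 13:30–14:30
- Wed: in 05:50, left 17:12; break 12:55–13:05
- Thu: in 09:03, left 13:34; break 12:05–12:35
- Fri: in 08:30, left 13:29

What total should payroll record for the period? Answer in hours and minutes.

Tue: 11:02–15:08 = 4 h 6 min; less 60 min break → 3 h 6 min
Wed: 05:50–17:12 = 11 h 22 min; less 10 min break → 11 h 12 min
Thu: 09:03–13:34 = 4 h 31 min; less 30 min break → 4 h 1 min
Fri: 08:30–13:29 = 4 h 59 min
Total: 3 h 6 min + 11 h 12 min + 4 h 1 min + 4 h 59 min = 23 h 18 min.

23 h 18 min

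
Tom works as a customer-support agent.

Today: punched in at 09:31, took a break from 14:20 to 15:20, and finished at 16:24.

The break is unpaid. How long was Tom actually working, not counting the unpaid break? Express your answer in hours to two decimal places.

Today: 09:31–16:24 = 6 h 53 min; less 60 min break → 5 h 53 min

5.88 hours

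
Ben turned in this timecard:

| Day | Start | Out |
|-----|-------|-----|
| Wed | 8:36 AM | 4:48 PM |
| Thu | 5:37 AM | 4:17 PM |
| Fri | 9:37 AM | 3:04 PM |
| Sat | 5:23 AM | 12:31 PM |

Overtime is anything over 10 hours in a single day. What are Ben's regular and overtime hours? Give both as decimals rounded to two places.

Wed: 8:36 AM–4:48 PM = 8 h 12 min
Thu: 5:37 AM–4:17 PM = 10 h 40 min
Fri: 9:37 AM–3:04 PM = 5 h 27 min
Sat: 5:23 AM–12:31 PM = 7 h 8 min
Wed reg 8 h 12 min / OT 0 h 0 min; Thu reg 10 h 0 min / OT 0 h 40 min; Fri reg 5 h 27 min / OT 0 h 0 min; Sat reg 7 h 8 min / OT 0 h 0 min.
Totals: regular 30 h 47 min, overtime 0 h 40 min.

Regular 30.78 hours, overtime 0.67 hours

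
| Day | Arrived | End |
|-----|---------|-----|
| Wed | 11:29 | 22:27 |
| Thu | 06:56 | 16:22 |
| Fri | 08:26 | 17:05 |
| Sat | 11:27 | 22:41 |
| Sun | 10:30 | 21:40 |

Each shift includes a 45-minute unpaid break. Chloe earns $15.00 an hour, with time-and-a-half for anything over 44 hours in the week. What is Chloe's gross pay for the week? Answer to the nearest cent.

$743.25

Wed: 11:29–22:27 = 10 h 58 min; less 45 min break → 10 h 13 min
Thu: 06:56–16:22 = 9 h 26 min; less 45 min break → 8 h 41 min
Fri: 08:26–17:05 = 8 h 39 min; less 45 min break → 7 h 54 min
Sat: 11:27–22:41 = 11 h 14 min; less 45 min break → 10 h 29 min
Sun: 10:30–21:40 = 11 h 10 min; less 45 min break → 10 h 25 min
Total worked: 47 h 42 min = 2862 min.
Regular 44 h 0 min = 2640 min at $15.00/h; overtime 3 h 42 min = 222 min at $22.50/h.
Pay = (2640 × $15.00 + 222 × $22.50) ÷ 60 = $743.25.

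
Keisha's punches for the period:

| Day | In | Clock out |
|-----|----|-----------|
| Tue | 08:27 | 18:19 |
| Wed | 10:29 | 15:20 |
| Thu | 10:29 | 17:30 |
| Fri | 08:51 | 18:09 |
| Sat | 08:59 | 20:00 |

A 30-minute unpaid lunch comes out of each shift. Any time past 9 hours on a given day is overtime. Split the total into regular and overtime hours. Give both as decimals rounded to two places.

Regular 37.67 hours, overtime 1.88 hours

Tue: 08:27–18:19 = 9 h 52 min; less 30 min break → 9 h 22 min
Wed: 10:29–15:20 = 4 h 51 min; less 30 min break → 4 h 21 min
Thu: 10:29–17:30 = 7 h 1 min; less 30 min break → 6 h 31 min
Fri: 08:51–18:09 = 9 h 18 min; less 30 min break → 8 h 48 min
Sat: 08:59–20:00 = 11 h 1 min; less 30 min break → 10 h 31 min
Tue reg 9 h 0 min / OT 0 h 22 min; Wed reg 4 h 21 min / OT 0 h 0 min; Thu reg 6 h 31 min / OT 0 h 0 min; Fri reg 8 h 48 min / OT 0 h 0 min; Sat reg 9 h 0 min / OT 1 h 31 min.
Totals: regular 37 h 40 min, overtime 1 h 53 min.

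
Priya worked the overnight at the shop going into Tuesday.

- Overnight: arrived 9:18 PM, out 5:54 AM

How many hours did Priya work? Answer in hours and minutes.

8 h 36 min

Overnight: 9:18 PM → midnight = 2 h 42 min; midnight → 5:54 AM = 5 h 54 min; span 8 h 36 min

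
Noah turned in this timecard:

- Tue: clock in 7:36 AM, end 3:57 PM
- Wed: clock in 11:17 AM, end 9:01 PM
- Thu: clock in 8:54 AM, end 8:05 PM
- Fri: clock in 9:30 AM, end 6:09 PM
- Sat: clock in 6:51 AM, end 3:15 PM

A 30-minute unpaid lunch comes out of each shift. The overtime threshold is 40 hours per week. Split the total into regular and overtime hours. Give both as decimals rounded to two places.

Regular 40.00 hours, overtime 3.82 hours

Tue: 7:36 AM–3:57 PM = 8 h 21 min; less 30 min break → 7 h 51 min
Wed: 11:17 AM–9:01 PM = 9 h 44 min; less 30 min break → 9 h 14 min
Thu: 8:54 AM–8:05 PM = 11 h 11 min; less 30 min break → 10 h 41 min
Fri: 9:30 AM–6:09 PM = 8 h 39 min; less 30 min break → 8 h 9 min
Sat: 6:51 AM–3:15 PM = 8 h 24 min; less 30 min break → 7 h 54 min
Total worked: 43 h 49 min = 43.82 h.
Threshold 40 h → overtime 3 h 49 min, regular 40 h 0 min.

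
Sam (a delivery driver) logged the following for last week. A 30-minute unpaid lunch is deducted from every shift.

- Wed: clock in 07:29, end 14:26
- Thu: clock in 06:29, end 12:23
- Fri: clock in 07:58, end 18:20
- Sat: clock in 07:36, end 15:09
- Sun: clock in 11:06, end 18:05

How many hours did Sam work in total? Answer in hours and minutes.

Wed: 07:29–14:26 = 6 h 57 min; less 30 min break → 6 h 27 min
Thu: 06:29–12:23 = 5 h 54 min; less 30 min break → 5 h 24 min
Fri: 07:58–18:20 = 10 h 22 min; less 30 min break → 9 h 52 min
Sat: 07:36–15:09 = 7 h 33 min; less 30 min break → 7 h 3 min
Sun: 11:06–18:05 = 6 h 59 min; less 30 min break → 6 h 29 min
Total: 6 h 27 min + 5 h 24 min + 9 h 52 min + 7 h 3 min + 6 h 29 min = 35 h 15 min.

35 h 15 min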